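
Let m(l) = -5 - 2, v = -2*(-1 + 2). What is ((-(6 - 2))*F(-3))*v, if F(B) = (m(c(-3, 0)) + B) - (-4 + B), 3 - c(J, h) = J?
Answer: -24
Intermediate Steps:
c(J, h) = 3 - J
v = -2 (v = -2*1 = -2)
m(l) = -7
F(B) = -3 (F(B) = (-7 + B) - (-4 + B) = (-7 + B) + (4 - B) = -3)
((-(6 - 2))*F(-3))*v = (-(6 - 2)*(-3))*(-2) = (-1*4*(-3))*(-2) = -4*(-3)*(-2) = 12*(-2) = -24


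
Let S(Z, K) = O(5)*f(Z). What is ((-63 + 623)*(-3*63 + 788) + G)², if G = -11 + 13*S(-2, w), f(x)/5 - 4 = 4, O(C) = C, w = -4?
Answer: 114263604841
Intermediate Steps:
f(x) = 40 (f(x) = 20 + 5*4 = 20 + 20 = 40)
S(Z, K) = 200 (S(Z, K) = 5*40 = 200)
G = 2589 (G = -11 + 13*200 = -11 + 2600 = 2589)
((-63 + 623)*(-3*63 + 788) + G)² = ((-63 + 623)*(-3*63 + 788) + 2589)² = (560*(-189 + 788) + 2589)² = (560*599 + 2589)² = (335440 + 2589)² = 338029² = 114263604841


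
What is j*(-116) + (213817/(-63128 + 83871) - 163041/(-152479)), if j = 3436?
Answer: -1260608844656866/3162871897 ≈ -3.9856e+5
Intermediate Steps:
j*(-116) + (213817/(-63128 + 83871) - 163041/(-152479)) = 3436*(-116) + (213817/(-63128 + 83871) - 163041/(-152479)) = -398576 + (213817/20743 - 163041*(-1/152479)) = -398576 + (213817*(1/20743) + 163041/152479) = -398576 + (213817/20743 + 163041/152479) = -398576 + 35984561806/3162871897 = -1260608844656866/3162871897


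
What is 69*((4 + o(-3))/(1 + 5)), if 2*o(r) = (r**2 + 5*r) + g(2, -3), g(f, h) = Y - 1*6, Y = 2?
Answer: -23/2 ≈ -11.500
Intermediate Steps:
g(f, h) = -4 (g(f, h) = 2 - 1*6 = 2 - 6 = -4)
o(r) = -2 + r**2/2 + 5*r/2 (o(r) = ((r**2 + 5*r) - 4)/2 = (-4 + r**2 + 5*r)/2 = -2 + r**2/2 + 5*r/2)
69*((4 + o(-3))/(1 + 5)) = 69*((4 + (-2 + (1/2)*(-3)**2 + (5/2)*(-3)))/(1 + 5)) = 69*((4 + (-2 + (1/2)*9 - 15/2))/6) = 69*((4 + (-2 + 9/2 - 15/2))*(1/6)) = 69*((4 - 5)*(1/6)) = 69*(-1*1/6) = 69*(-1/6) = -23/2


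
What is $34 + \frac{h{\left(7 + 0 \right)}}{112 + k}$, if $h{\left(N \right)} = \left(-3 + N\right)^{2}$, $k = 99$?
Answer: $\frac{7190}{211} \approx 34.076$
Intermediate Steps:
$34 + \frac{h{\left(7 + 0 \right)}}{112 + k} = 34 + \frac{\left(-3 + \left(7 + 0\right)\right)^{2}}{112 + 99} = 34 + \frac{\left(-3 + 7\right)^{2}}{211} = 34 + 4^{2} \cdot \frac{1}{211} = 34 + 16 \cdot \frac{1}{211} = 34 + \frac{16}{211} = \frac{7190}{211}$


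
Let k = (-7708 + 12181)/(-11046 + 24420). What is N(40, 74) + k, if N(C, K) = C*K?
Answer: 4399057/1486 ≈ 2960.3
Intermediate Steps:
k = 497/1486 (k = 4473/13374 = 4473*(1/13374) = 497/1486 ≈ 0.33446)
N(40, 74) + k = 40*74 + 497/1486 = 2960 + 497/1486 = 4399057/1486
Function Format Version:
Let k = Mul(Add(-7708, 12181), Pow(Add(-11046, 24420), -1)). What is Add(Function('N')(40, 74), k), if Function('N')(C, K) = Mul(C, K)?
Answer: Rational(4399057, 1486) ≈ 2960.3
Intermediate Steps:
k = Rational(497, 1486) (k = Mul(4473, Pow(13374, -1)) = Mul(4473, Rational(1, 13374)) = Rational(497, 1486) ≈ 0.33446)
Add(Function('N')(40, 74), k) = Add(Mul(40, 74), Rational(497, 1486)) = Add(2960, Rational(497, 1486)) = Rational(4399057, 1486)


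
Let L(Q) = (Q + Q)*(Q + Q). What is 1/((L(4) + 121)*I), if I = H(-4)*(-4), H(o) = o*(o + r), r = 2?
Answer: -1/5920 ≈ -0.00016892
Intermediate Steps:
H(o) = o*(2 + o) (H(o) = o*(o + 2) = o*(2 + o))
L(Q) = 4*Q² (L(Q) = (2*Q)*(2*Q) = 4*Q²)
I = -32 (I = -4*(2 - 4)*(-4) = -4*(-2)*(-4) = 8*(-4) = -32)
1/((L(4) + 121)*I) = 1/((4*4² + 121)*(-32)) = 1/((4*16 + 121)*(-32)) = 1/((64 + 121)*(-32)) = 1/(185*(-32)) = 1/(-5920) = -1/5920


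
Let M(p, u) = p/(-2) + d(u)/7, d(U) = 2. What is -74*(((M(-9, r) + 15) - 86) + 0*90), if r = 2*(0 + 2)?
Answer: 34299/7 ≈ 4899.9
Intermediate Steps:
r = 4 (r = 2*2 = 4)
M(p, u) = 2/7 - p/2 (M(p, u) = p/(-2) + 2/7 = p*(-½) + 2*(⅐) = -p/2 + 2/7 = 2/7 - p/2)
-74*(((M(-9, r) + 15) - 86) + 0*90) = -74*((((2/7 - ½*(-9)) + 15) - 86) + 0*90) = -74*((((2/7 + 9/2) + 15) - 86) + 0) = -74*(((67/14 + 15) - 86) + 0) = -74*((277/14 - 86) + 0) = -74*(-927/14 + 0) = -74*(-927/14) = 34299/7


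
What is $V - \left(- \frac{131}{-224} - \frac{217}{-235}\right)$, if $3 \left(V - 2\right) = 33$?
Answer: $\frac{604927}{52640} \approx 11.492$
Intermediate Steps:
$V = 13$ ($V = 2 + \frac{1}{3} \cdot 33 = 2 + 11 = 13$)
$V - \left(- \frac{131}{-224} - \frac{217}{-235}\right) = 13 - \left(- \frac{131}{-224} - \frac{217}{-235}\right) = 13 - \left(\left(-131\right) \left(- \frac{1}{224}\right) - - \frac{217}{235}\right) = 13 - \left(\frac{131}{224} + \frac{217}{235}\right) = 13 - \frac{79393}{52640} = \frac{604927}{52640}$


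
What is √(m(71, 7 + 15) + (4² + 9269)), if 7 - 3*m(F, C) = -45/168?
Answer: √65532054/84 ≈ 96.371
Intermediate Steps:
m(F, C) = 407/168 (m(F, C) = 7/3 - (-15)/168 = 7/3 - ⅓*(-15/56) = 7/3 + 5/56 = 407/168)
√(m(71, 7 + 15) + (4² + 9269)) = √(407/168 + (4² + 9269)) = √(407/168 + (16 + 9269)) = √(407/168 + 9285) = √(1560287/168) = √65532054/84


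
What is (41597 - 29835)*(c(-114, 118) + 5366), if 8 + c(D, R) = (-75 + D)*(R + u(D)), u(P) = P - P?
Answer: -199295328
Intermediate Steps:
u(P) = 0
c(D, R) = -8 + R*(-75 + D) (c(D, R) = -8 + (-75 + D)*(R + 0) = -8 + (-75 + D)*R = -8 + R*(-75 + D))
(41597 - 29835)*(c(-114, 118) + 5366) = (41597 - 29835)*((-8 - 75*118 - 114*118) + 5366) = 11762*((-8 - 8850 - 13452) + 5366) = 11762*(-22310 + 5366) = 11762*(-16944) = -199295328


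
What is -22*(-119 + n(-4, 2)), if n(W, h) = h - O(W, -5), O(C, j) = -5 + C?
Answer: 2376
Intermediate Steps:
n(W, h) = 5 + h - W (n(W, h) = h - (-5 + W) = h + (5 - W) = 5 + h - W)
-22*(-119 + n(-4, 2)) = -22*(-119 + (5 + 2 - 1*(-4))) = -22*(-119 + (5 + 2 + 4)) = -22*(-119 + 11) = -22*(-108) = 2376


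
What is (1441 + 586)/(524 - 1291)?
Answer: -2027/767 ≈ -2.6428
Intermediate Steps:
(1441 + 586)/(524 - 1291) = 2027/(-767) = -1/767*2027 = -2027/767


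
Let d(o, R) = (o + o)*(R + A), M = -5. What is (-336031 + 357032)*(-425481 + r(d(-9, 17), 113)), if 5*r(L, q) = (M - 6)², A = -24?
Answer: -44675091284/5 ≈ -8.9350e+9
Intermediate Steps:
d(o, R) = 2*o*(-24 + R) (d(o, R) = (o + o)*(R - 24) = (2*o)*(-24 + R) = 2*o*(-24 + R))
r(L, q) = 121/5 (r(L, q) = (-5 - 6)²/5 = (⅕)*(-11)² = (⅕)*121 = 121/5)
(-336031 + 357032)*(-425481 + r(d(-9, 17), 113)) = (-336031 + 357032)*(-425481 + 121/5) = 21001*(-2127284/5) = -44675091284/5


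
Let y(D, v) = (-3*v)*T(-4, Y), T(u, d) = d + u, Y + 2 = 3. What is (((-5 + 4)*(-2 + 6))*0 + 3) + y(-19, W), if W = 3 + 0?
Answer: 30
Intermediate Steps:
Y = 1 (Y = -2 + 3 = 1)
W = 3
y(D, v) = 9*v (y(D, v) = (-3*v)*(1 - 4) = -3*v*(-3) = 9*v)
(((-5 + 4)*(-2 + 6))*0 + 3) + y(-19, W) = (((-5 + 4)*(-2 + 6))*0 + 3) + 9*3 = (-1*4*0 + 3) + 27 = (-4*0 + 3) + 27 = (0 + 3) + 27 = 3 + 27 = 30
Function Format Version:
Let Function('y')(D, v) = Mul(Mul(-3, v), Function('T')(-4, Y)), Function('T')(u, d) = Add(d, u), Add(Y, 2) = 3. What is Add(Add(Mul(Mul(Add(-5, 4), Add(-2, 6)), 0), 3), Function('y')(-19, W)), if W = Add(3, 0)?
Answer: 30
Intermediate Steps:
Y = 1 (Y = Add(-2, 3) = 1)
W = 3
Function('y')(D, v) = Mul(9, v) (Function('y')(D, v) = Mul(Mul(-3, v), Add(1, -4)) = Mul(Mul(-3, v), -3) = Mul(9, v))
Add(Add(Mul(Mul(Add(-5, 4), Add(-2, 6)), 0), 3), Function('y')(-19, W)) = Add(Add(Mul(Mul(Add(-5, 4), Add(-2, 6)), 0), 3), Mul(9, 3)) = Add(Add(Mul(Mul(-1, 4), 0), 3), 27) = Add(Add(Mul(-4, 0), 3), 27) = Add(Add(0, 3), 27) = Add(3, 27) = 30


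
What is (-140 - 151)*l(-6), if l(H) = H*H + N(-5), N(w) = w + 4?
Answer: -10185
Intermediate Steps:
N(w) = 4 + w
l(H) = -1 + H**2 (l(H) = H*H + (4 - 5) = H**2 - 1 = -1 + H**2)
(-140 - 151)*l(-6) = (-140 - 151)*(-1 + (-6)**2) = -291*(-1 + 36) = -291*35 = -10185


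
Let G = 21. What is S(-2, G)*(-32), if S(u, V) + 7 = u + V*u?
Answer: 1632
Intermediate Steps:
S(u, V) = -7 + u + V*u (S(u, V) = -7 + (u + V*u) = -7 + u + V*u)
S(-2, G)*(-32) = (-7 - 2 + 21*(-2))*(-32) = (-7 - 2 - 42)*(-32) = -51*(-32) = 1632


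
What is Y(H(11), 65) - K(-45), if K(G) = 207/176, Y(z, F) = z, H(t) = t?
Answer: 1729/176 ≈ 9.8239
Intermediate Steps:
K(G) = 207/176 (K(G) = 207*(1/176) = 207/176)
Y(H(11), 65) - K(-45) = 11 - 1*207/176 = 11 - 207/176 = 1729/176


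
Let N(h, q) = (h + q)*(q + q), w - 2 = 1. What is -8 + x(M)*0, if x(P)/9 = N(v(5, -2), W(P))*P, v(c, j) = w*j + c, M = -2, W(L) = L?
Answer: -8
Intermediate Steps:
w = 3 (w = 2 + 1 = 3)
v(c, j) = c + 3*j (v(c, j) = 3*j + c = c + 3*j)
N(h, q) = 2*q*(h + q) (N(h, q) = (h + q)*(2*q) = 2*q*(h + q))
x(P) = 18*P²*(-1 + P) (x(P) = 9*((2*P*((5 + 3*(-2)) + P))*P) = 9*((2*P*((5 - 6) + P))*P) = 9*((2*P*(-1 + P))*P) = 9*(2*P²*(-1 + P)) = 18*P²*(-1 + P))
-8 + x(M)*0 = -8 + (18*(-2)²*(-1 - 2))*0 = -8 + (18*4*(-3))*0 = -8 - 216*0 = -8 + 0 = -8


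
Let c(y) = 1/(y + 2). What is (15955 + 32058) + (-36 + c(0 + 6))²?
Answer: 3155201/64 ≈ 49300.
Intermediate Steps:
c(y) = 1/(2 + y)
(15955 + 32058) + (-36 + c(0 + 6))² = (15955 + 32058) + (-36 + 1/(2 + (0 + 6)))² = 48013 + (-36 + 1/(2 + 6))² = 48013 + (-36 + 1/8)² = 48013 + (-36 + ⅛)² = 48013 + (-287/8)² = 48013 + 82369/64 = 3155201/64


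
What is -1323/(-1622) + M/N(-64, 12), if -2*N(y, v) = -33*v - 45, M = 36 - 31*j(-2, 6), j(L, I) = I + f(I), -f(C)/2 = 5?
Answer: 1102483/715302 ≈ 1.5413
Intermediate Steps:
f(C) = -10 (f(C) = -2*5 = -10)
j(L, I) = -10 + I (j(L, I) = I - 10 = -10 + I)
M = 160 (M = 36 - 31*(-10 + 6) = 36 - 31*(-4) = 36 + 124 = 160)
N(y, v) = 45/2 + 33*v/2 (N(y, v) = -(-33*v - 45)/2 = -(-45 - 33*v)/2 = 45/2 + 33*v/2)
-1323/(-1622) + M/N(-64, 12) = -1323/(-1622) + 160/(45/2 + (33/2)*12) = -1323*(-1/1622) + 160/(45/2 + 198) = 1323/1622 + 160/(441/2) = 1323/1622 + 160*(2/441) = 1323/1622 + 320/441 = 1102483/715302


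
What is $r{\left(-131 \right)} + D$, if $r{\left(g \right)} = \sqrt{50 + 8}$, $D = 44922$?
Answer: $44922 + \sqrt{58} \approx 44930.0$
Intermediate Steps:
$r{\left(g \right)} = \sqrt{58}$
$r{\left(-131 \right)} + D = \sqrt{58} + 44922 = 44922 + \sqrt{58}$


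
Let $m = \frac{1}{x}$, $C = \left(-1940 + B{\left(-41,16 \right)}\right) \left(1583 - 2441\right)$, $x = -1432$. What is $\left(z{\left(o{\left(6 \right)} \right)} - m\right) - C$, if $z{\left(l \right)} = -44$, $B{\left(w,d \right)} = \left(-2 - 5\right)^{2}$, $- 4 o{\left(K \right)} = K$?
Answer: $- \frac{2323451503}{1432} \approx -1.6225 \cdot 10^{6}$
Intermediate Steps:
$o{\left(K \right)} = - \frac{K}{4}$
$B{\left(w,d \right)} = 49$ ($B{\left(w,d \right)} = \left(-7\right)^{2} = 49$)
$C = 1622478$ ($C = \left(-1940 + 49\right) \left(1583 - 2441\right) = \left(-1891\right) \left(-858\right) = 1622478$)
$m = - \frac{1}{1432}$ ($m = \frac{1}{-1432} = - \frac{1}{1432} \approx -0.00069832$)
$\left(z{\left(o{\left(6 \right)} \right)} - m\right) - C = \left(-44 - - \frac{1}{1432}\right) - 1622478 = \left(-44 + \frac{1}{1432}\right) - 1622478 = - \frac{63007}{1432} - 1622478 = - \frac{2323451503}{1432}$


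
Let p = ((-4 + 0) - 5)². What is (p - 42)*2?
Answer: 78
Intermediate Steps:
p = 81 (p = (-4 - 5)² = (-9)² = 81)
(p - 42)*2 = (81 - 42)*2 = 39*2 = 78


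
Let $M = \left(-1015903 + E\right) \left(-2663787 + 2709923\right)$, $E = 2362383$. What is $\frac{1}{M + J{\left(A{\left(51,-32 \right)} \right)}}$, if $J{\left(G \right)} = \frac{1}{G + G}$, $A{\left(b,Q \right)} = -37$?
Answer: $\frac{74}{4596968894719} \approx 1.6098 \cdot 10^{-11}$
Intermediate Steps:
$M = 62121201280$ ($M = \left(-1015903 + 2362383\right) \left(-2663787 + 2709923\right) = 1346480 \cdot 46136 = 62121201280$)
$J{\left(G \right)} = \frac{1}{2 G}$
$\frac{1}{M + J{\left(A{\left(51,-32 \right)} \right)}} = \frac{1}{62121201280 + \frac{1}{2 \left(-37\right)}} = \frac{1}{62121201280 + \frac{1}{2} \left(- \frac{1}{37}\right)} = \frac{1}{62121201280 - \frac{1}{74}} = \frac{1}{\frac{4596968894719}{74}} = \frac{74}{4596968894719}$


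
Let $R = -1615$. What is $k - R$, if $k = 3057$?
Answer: $4672$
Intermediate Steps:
$k - R = 3057 - -1615 = 3057 + 1615 = 4672$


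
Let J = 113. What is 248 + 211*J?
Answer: 24091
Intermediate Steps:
248 + 211*J = 248 + 211*113 = 248 + 23843 = 24091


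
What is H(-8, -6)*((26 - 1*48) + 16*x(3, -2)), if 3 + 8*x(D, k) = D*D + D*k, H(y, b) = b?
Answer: 132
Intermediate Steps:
x(D, k) = -3/8 + D²/8 + D*k/8 (x(D, k) = -3/8 + (D*D + D*k)/8 = -3/8 + (D² + D*k)/8 = -3/8 + (D²/8 + D*k/8) = -3/8 + D²/8 + D*k/8)
H(-8, -6)*((26 - 1*48) + 16*x(3, -2)) = -6*((26 - 1*48) + 16*(-3/8 + (⅛)*3² + (⅛)*3*(-2))) = -6*((26 - 48) + 16*(-3/8 + (⅛)*9 - ¾)) = -6*(-22 + 16*(-3/8 + 9/8 - ¾)) = -6*(-22 + 16*0) = -6*(-22 + 0) = -6*(-22) = 132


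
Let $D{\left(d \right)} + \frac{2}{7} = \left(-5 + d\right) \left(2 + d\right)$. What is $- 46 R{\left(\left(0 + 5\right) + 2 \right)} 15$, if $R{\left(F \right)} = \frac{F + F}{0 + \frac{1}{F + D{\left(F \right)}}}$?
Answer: $-238740$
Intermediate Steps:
$D{\left(d \right)} = - \frac{2}{7} + \left(-5 + d\right) \left(2 + d\right)$
$R{\left(F \right)} = 2 F \left(- \frac{72}{7} + F^{2} - 2 F\right)$ ($R{\left(F \right)} = \frac{F + F}{0 + \frac{1}{F - \left(\frac{72}{7} - F^{2} + 3 F\right)}} = \frac{2 F}{0 + \frac{1}{- \frac{72}{7} + F^{2} - 2 F}} = \frac{2 F}{\frac{1}{- \frac{72}{7} + F^{2} - 2 F}} = 2 F \left(- \frac{72}{7} + F^{2} - 2 F\right)$)
$- 46 R{\left(\left(0 + 5\right) + 2 \right)} 15 = - 46 \frac{2 \left(\left(0 + 5\right) + 2\right) \left(-72 - 14 \left(\left(0 + 5\right) + 2\right) + 7 \left(\left(0 + 5\right) + 2\right)^{2}\right)}{7} \cdot 15 = - 46 \frac{2 \left(5 + 2\right) \left(-72 - 14 \left(5 + 2\right) + 7 \left(5 + 2\right)^{2}\right)}{7} \cdot 15 = - 46 \cdot \frac{2}{7} \cdot 7 \left(-72 - 98 + 7 \cdot 7^{2}\right) 15 = - 46 \cdot \frac{2}{7} \cdot 7 \left(-72 - 98 + 7 \cdot 49\right) 15 = - 46 \cdot \frac{2}{7} \cdot 7 \left(-72 - 98 + 343\right) 15 = - 46 \cdot \frac{2}{7} \cdot 7 \cdot 173 \cdot 15 = \left(-46\right) 346 \cdot 15 = \left(-15916\right) 15 = -238740$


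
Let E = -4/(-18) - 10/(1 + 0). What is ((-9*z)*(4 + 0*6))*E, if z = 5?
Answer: 1760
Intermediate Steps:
E = -88/9 (E = -4*(-1/18) - 10/1 = 2/9 - 10*1 = 2/9 - 10 = -88/9 ≈ -9.7778)
((-9*z)*(4 + 0*6))*E = ((-9*5)*(4 + 0*6))*(-88/9) = -45*(4 + 0)*(-88/9) = -45*4*(-88/9) = -180*(-88/9) = 1760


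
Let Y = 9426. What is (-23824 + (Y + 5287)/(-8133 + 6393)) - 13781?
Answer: -65447413/1740 ≈ -37613.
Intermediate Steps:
(-23824 + (Y + 5287)/(-8133 + 6393)) - 13781 = (-23824 + (9426 + 5287)/(-8133 + 6393)) - 13781 = (-23824 + 14713/(-1740)) - 13781 = (-23824 + 14713*(-1/1740)) - 13781 = (-23824 - 14713/1740) - 13781 = -41468473/1740 - 13781 = -65447413/1740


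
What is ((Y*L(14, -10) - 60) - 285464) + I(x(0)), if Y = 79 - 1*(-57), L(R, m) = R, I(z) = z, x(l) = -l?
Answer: -283620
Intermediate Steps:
Y = 136 (Y = 79 + 57 = 136)
((Y*L(14, -10) - 60) - 285464) + I(x(0)) = ((136*14 - 60) - 285464) - 1*0 = ((1904 - 60) - 285464) + 0 = (1844 - 285464) + 0 = -283620 + 0 = -283620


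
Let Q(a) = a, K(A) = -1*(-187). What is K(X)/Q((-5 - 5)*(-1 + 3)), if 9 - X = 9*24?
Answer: -187/20 ≈ -9.3500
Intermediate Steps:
X = -207 (X = 9 - 9*24 = 9 - 1*216 = 9 - 216 = -207)
K(A) = 187
K(X)/Q((-5 - 5)*(-1 + 3)) = 187/(((-5 - 5)*(-1 + 3))) = 187/((-10*2)) = 187/(-20) = 187*(-1/20) = -187/20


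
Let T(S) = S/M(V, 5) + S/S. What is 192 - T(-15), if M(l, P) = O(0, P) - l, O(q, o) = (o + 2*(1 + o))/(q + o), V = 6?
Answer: 2408/13 ≈ 185.23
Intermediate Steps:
O(q, o) = (2 + 3*o)/(o + q) (O(q, o) = (o + (2 + 2*o))/(o + q) = (2 + 3*o)/(o + q))
M(l, P) = -l + (2 + 3*P)/P (M(l, P) = (2 + 3*P)/(P + 0) - l = (2 + 3*P)/P - l = -l + (2 + 3*P)/P)
T(S) = 1 - 5*S/13 (T(S) = S/(3 - 1*6 + 2/5) + S/S = S/(3 - 6 + 2*(1/5)) + 1 = S/(3 - 6 + 2/5) + 1 = S/(-13/5) + 1 = S*(-5/13) + 1 = -5*S/13 + 1 = 1 - 5*S/13)
192 - T(-15) = 192 - (1 - 5/13*(-15)) = 192 - (1 + 75/13) = 192 - 1*88/13 = 192 - 88/13 = 2408/13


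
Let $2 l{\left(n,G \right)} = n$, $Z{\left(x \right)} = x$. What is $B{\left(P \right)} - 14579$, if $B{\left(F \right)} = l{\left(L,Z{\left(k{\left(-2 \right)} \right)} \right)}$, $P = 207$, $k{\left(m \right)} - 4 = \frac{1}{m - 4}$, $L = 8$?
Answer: $-14575$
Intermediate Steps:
$k{\left(m \right)} = 4 + \frac{1}{-4 + m}$ ($k{\left(m \right)} = 4 + \frac{1}{m - 4} = 4 + \frac{1}{-4 + m}$)
$l{\left(n,G \right)} = \frac{n}{2}$
$B{\left(F \right)} = 4$ ($B{\left(F \right)} = \frac{1}{2} \cdot 8 = 4$)
$B{\left(P \right)} - 14579 = 4 - 14579 = -14575$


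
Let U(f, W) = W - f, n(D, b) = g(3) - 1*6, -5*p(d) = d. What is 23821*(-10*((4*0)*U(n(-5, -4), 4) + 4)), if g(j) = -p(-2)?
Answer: -952840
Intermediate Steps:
p(d) = -d/5
g(j) = -⅖ (g(j) = -(-1)*(-2)/5 = -1*⅖ = -⅖)
n(D, b) = -32/5 (n(D, b) = -⅖ - 1*6 = -⅖ - 6 = -32/5)
23821*(-10*((4*0)*U(n(-5, -4), 4) + 4)) = 23821*(-10*((4*0)*(4 - 1*(-32/5)) + 4)) = 23821*(-10*(0*(4 + 32/5) + 4)) = 23821*(-10*(0*(52/5) + 4)) = 23821*(-10*(0 + 4)) = 23821*(-10*4) = 23821*(-40) = -952840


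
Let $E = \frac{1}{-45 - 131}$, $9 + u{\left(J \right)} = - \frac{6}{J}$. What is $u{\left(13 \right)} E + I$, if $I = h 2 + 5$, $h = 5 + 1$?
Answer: $\frac{39019}{2288} \approx 17.054$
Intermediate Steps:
$h = 6$
$u{\left(J \right)} = -9 - \frac{6}{J}$
$E = - \frac{1}{176}$ ($E = \frac{1}{-176} = - \frac{1}{176} \approx -0.0056818$)
$I = 17$ ($I = 6 \cdot 2 + 5 = 12 + 5 = 17$)
$u{\left(13 \right)} E + I = \left(-9 - \frac{6}{13}\right) \left(- \frac{1}{176}\right) + 17 = \left(- \frac{123}{13}\right) \left(- \frac{1}{176}\right) + 17 = \frac{123}{2288} + 17 = \frac{39019}{2288}$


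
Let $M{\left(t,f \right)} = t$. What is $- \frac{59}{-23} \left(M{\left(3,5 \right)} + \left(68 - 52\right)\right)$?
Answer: $\frac{1121}{23} \approx 48.739$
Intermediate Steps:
$- \frac{59}{-23} \left(M{\left(3,5 \right)} + \left(68 - 52\right)\right) = - \frac{59}{-23} \left(3 + \left(68 - 52\right)\right) = \left(-59\right) \left(- \frac{1}{23}\right) \left(3 + \left(68 - 52\right)\right) = \frac{59 \left(3 + 16\right)}{23} = \frac{59}{23} \cdot 19 = \frac{1121}{23}$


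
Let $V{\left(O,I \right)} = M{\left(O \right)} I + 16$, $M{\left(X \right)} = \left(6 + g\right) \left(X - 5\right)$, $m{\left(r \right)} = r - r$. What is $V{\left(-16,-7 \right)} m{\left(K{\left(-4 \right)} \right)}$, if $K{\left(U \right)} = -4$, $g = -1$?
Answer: $0$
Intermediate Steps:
$m{\left(r \right)} = 0$
$M{\left(X \right)} = -25 + 5 X$ ($M{\left(X \right)} = \left(6 - 1\right) \left(X - 5\right) = 5 \left(-5 + X\right) = -25 + 5 X$)
$V{\left(O,I \right)} = 16 + I \left(-25 + 5 O\right)$ ($V{\left(O,I \right)} = \left(-25 + 5 O\right) I + 16 = I \left(-25 + 5 O\right) + 16 = 16 + I \left(-25 + 5 O\right)$)
$V{\left(-16,-7 \right)} m{\left(K{\left(-4 \right)} \right)} = \left(16 + 5 \left(-7\right) \left(-5 - 16\right)\right) 0 = \left(16 + 5 \left(-7\right) \left(-21\right)\right) 0 = \left(16 + 735\right) 0 = 751 \cdot 0 = 0$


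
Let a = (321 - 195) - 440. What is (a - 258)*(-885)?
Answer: 506220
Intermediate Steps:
a = -314 (a = 126 - 440 = -314)
(a - 258)*(-885) = (-314 - 258)*(-885) = -572*(-885) = 506220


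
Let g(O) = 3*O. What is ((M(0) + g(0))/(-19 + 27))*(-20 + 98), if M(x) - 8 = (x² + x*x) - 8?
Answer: 0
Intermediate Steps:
M(x) = 2*x² (M(x) = 8 + ((x² + x*x) - 8) = 8 + ((x² + x²) - 8) = 8 + (2*x² - 8) = 8 + (-8 + 2*x²) = 2*x²)
((M(0) + g(0))/(-19 + 27))*(-20 + 98) = ((2*0² + 3*0)/(-19 + 27))*(-20 + 98) = ((2*0 + 0)/8)*78 = ((0 + 0)*(⅛))*78 = (0*(⅛))*78 = 0*78 = 0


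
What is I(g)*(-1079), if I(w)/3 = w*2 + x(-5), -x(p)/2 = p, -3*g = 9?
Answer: -12948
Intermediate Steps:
g = -3 (g = -⅓*9 = -3)
x(p) = -2*p
I(w) = 30 + 6*w (I(w) = 3*(w*2 - 2*(-5)) = 3*(2*w + 10) = 3*(10 + 2*w) = 30 + 6*w)
I(g)*(-1079) = (30 + 6*(-3))*(-1079) = (30 - 18)*(-1079) = 12*(-1079) = -12948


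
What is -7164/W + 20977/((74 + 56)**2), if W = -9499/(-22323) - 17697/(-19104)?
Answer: -2458091925121801/463960550300 ≈ -5298.1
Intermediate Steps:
W = 27453287/20307552 (W = -9499*(-1/22323) - 17697*(-1/19104) = 1357/3189 + 5899/6368 = 27453287/20307552 ≈ 1.3519)
-7164/W + 20977/((74 + 56)**2) = -7164/27453287/20307552 + 20977/((74 + 56)**2) = -7164*20307552/27453287 + 20977/(130**2) = -145483302528/27453287 + 20977/16900 = -2458091925121801/463960550300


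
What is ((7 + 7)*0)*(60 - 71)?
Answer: 0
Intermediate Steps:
((7 + 7)*0)*(60 - 71) = (14*0)*(-11) = 0*(-11) = 0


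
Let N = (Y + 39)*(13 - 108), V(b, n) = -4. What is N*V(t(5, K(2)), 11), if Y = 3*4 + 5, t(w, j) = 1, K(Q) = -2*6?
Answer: 21280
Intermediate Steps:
K(Q) = -12
Y = 17 (Y = 12 + 5 = 17)
N = -5320 (N = (17 + 39)*(13 - 108) = 56*(-95) = -5320)
N*V(t(5, K(2)), 11) = -5320*(-4) = 21280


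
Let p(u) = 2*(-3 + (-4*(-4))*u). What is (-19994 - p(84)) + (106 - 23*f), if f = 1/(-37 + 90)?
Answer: -1196233/53 ≈ -22570.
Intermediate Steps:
p(u) = -6 + 32*u (p(u) = 2*(-3 + 16*u) = -6 + 32*u)
f = 1/53 ≈ 0.018868
(-19994 - p(84)) + (106 - 23*f) = (-19994 - (-6 + 32*84)) + (106 - 23*1/53) = (-19994 - (-6 + 2688)) + (106 - 23/53) = (-19994 - 1*2682) + 5595/53 = (-19994 - 2682) + 5595/53 = -22676 + 5595/53 = -1196233/53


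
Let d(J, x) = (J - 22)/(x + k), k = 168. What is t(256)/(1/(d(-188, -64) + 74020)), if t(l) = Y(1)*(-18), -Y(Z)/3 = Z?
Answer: 103921245/26 ≈ 3.9970e+6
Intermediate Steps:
Y(Z) = -3*Z
d(J, x) = (-22 + J)/(168 + x) (d(J, x) = (J - 22)/(x + 168) = (-22 + J)/(168 + x))
t(l) = 54 (t(l) = -3*1*(-18) = -3*(-18) = 54)
t(256)/(1/(d(-188, -64) + 74020)) = 54/(1/((-22 - 188)/(168 - 64) + 74020)) = 54/(1/(-210/104 + 74020)) = 54/(1/((1/104)*(-210) + 74020)) = 54/(1/(-105/52 + 74020)) = 54/(1/(3848935/52)) = 54/(52/3848935) = 54*(3848935/52) = 103921245/26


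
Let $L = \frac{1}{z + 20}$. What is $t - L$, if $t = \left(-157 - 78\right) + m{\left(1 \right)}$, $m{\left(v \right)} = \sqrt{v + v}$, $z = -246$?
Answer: $- \frac{53109}{226} + \sqrt{2} \approx -233.58$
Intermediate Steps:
$m{\left(v \right)} = \sqrt{2} \sqrt{v}$ ($m{\left(v \right)} = \sqrt{2 v} = \sqrt{2} \sqrt{v}$)
$L = - \frac{1}{226}$ ($L = \frac{1}{-246 + 20} = \frac{1}{-226} = - \frac{1}{226} \approx -0.0044248$)
$t = -235 + \sqrt{2}$ ($t = \left(-157 - 78\right) + \sqrt{2} \sqrt{1} = -235 + \sqrt{2} \cdot 1 = -235 + \sqrt{2} \approx -233.59$)
$t - L = \left(-235 + \sqrt{2}\right) - - \frac{1}{226} = \left(-235 + \sqrt{2}\right) + \frac{1}{226} = - \frac{53109}{226} + \sqrt{2}$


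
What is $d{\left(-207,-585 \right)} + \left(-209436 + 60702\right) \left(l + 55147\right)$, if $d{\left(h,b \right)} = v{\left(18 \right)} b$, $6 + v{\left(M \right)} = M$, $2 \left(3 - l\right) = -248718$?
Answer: $-26699098626$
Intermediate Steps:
$l = 124362$ ($l = 3 - -124359 = 3 + 124359 = 124362$)
$v{\left(M \right)} = -6 + M$
$d{\left(h,b \right)} = 12 b$ ($d{\left(h,b \right)} = \left(-6 + 18\right) b = 12 b$)
$d{\left(-207,-585 \right)} + \left(-209436 + 60702\right) \left(l + 55147\right) = 12 \left(-585\right) + \left(-209436 + 60702\right) \left(124362 + 55147\right) = -7020 - 26699091606 = -26699098626$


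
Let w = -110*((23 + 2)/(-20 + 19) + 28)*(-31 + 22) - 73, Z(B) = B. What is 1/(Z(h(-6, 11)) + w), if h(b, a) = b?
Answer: 1/2891 ≈ 0.00034590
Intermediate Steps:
w = 2897 (w = -110*(25/(-1) + 28)*(-9) - 73 = -110*(25*(-1) + 28)*(-9) - 73 = -110*(-25 + 28)*(-9) - 73 = -330*(-9) - 73 = -110*(-27) - 73 = 2970 - 73 = 2897)
1/(Z(h(-6, 11)) + w) = 1/(-6 + 2897) = 1/2891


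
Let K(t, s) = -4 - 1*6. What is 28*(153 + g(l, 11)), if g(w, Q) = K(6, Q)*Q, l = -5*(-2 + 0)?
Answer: 1204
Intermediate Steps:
l = 10 (l = -5*(-2) = 10)
K(t, s) = -10 (K(t, s) = -4 - 6 = -10)
g(w, Q) = -10*Q
28*(153 + g(l, 11)) = 28*(153 - 10*11) = 28*(153 - 110) = 28*43 = 1204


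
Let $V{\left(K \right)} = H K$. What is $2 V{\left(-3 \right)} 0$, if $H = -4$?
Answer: $0$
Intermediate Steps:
$V{\left(K \right)} = - 4 K$
$2 V{\left(-3 \right)} 0 = 2 \left(\left(-4\right) \left(-3\right)\right) 0 = 2 \cdot 12 \cdot 0 = 24 \cdot 0 = 0$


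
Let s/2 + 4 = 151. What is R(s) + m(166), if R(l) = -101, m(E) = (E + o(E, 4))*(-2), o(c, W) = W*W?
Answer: -465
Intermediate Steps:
o(c, W) = W²
s = 294 (s = -8 + 2*151 = -8 + 302 = 294)
m(E) = -32 - 2*E (m(E) = (E + 4²)*(-2) = (E + 16)*(-2) = (16 + E)*(-2) = -32 - 2*E)
R(s) + m(166) = -101 + (-32 - 2*166) = -101 + (-32 - 332) = -101 - 364 = -465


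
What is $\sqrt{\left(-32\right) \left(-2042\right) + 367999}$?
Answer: $\sqrt{433343} \approx 658.29$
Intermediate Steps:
$\sqrt{\left(-32\right) \left(-2042\right) + 367999} = \sqrt{65344 + 367999} = \sqrt{433343}$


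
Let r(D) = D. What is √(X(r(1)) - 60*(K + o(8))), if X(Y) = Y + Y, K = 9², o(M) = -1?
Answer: I*√4798 ≈ 69.268*I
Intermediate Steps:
K = 81
X(Y) = 2*Y
√(X(r(1)) - 60*(K + o(8))) = √(2*1 - 60*(81 - 1)) = √(2 - 60*80) = √(2 - 4800) = √(-4798) = I*√4798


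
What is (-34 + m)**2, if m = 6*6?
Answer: 4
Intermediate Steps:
m = 36
(-34 + m)**2 = (-34 + 36)**2 = 2**2 = 4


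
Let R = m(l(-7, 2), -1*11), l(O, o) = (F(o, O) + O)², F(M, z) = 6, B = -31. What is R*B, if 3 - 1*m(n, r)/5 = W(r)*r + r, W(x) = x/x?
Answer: -3875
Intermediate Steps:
W(x) = 1
l(O, o) = (6 + O)²
m(n, r) = 15 - 10*r (m(n, r) = 15 - 5*(1*r + r) = 15 - 5*(r + r) = 15 - 10*r)
R = 125 (R = 15 - (-10)*11 = 15 - 10*(-11) = 15 + 110 = 125)
R*B = 125*(-31) = -3875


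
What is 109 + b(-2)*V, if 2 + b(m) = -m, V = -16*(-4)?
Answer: 109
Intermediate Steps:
V = 64
b(m) = -2 - m
109 + b(-2)*V = 109 + (-2 - 1*(-2))*64 = 109 + (-2 + 2)*64 = 109 + 0*64 = 109 + 0 = 109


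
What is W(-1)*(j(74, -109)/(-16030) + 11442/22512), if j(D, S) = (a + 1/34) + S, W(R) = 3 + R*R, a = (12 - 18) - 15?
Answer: 37711901/18258170 ≈ 2.0655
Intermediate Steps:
a = -21 (a = -6 - 15 = -21)
W(R) = 3 + R²
j(D, S) = -713/34 + S (j(D, S) = (-21 + 1/34) + S = -713/34 + S)
W(-1)*(j(74, -109)/(-16030) + 11442/22512) = (3 + (-1)²)*((-713/34 - 109)/(-16030) + 11442/22512) = (3 + 1)*(-4419/34*(-1/16030) + 11442*(1/22512)) = 4*(4419/545020 + 1907/3752) = 4*(37711901/73032680) = 37711901/18258170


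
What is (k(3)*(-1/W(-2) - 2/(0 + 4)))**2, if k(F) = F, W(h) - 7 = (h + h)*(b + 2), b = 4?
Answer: 2025/1156 ≈ 1.7517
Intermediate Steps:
W(h) = 7 + 12*h (W(h) = 7 + (h + h)*(4 + 2) = 7 + (2*h)*6 = 7 + 12*h)
(k(3)*(-1/W(-2) - 2/(0 + 4)))**2 = (3*(-1/(7 + 12*(-2)) - 2/(0 + 4)))**2 = (3*(-1/(7 - 24) - 2/4))**2 = (3*(-1/(-17) - 2*1/4))**2 = (3*(-1*(-1/17) - 1/2))**2 = (3*(1/17 - 1/2))**2 = (3*(-15/34))**2 = (-45/34)**2 = 2025/1156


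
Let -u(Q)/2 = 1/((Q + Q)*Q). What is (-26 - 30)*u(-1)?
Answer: 56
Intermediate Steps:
u(Q) = -1/Q**2 (u(Q) = -2/((Q + Q)*Q) = -2/((2*Q)*Q) = -2*1/(2*Q)/Q = -1/Q**2)
(-26 - 30)*u(-1) = (-26 - 30)*(-1/(-1)**2) = -(-56) = -56*(-1) = 56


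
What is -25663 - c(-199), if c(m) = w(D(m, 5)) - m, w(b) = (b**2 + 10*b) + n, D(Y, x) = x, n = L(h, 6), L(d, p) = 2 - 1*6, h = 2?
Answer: -25933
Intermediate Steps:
L(d, p) = -4 (L(d, p) = 2 - 6 = -4)
n = -4
w(b) = -4 + b**2 + 10*b (w(b) = (b**2 + 10*b) - 4 = -4 + b**2 + 10*b)
c(m) = 71 - m (c(m) = (-4 + 5**2 + 10*5) - m = (-4 + 25 + 50) - m = 71 - m)
-25663 - c(-199) = -25663 - (71 - 1*(-199)) = -25663 - (71 + 199) = -25663 - 1*270 = -25663 - 270 = -25933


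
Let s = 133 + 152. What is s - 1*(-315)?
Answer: 600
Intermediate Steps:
s = 285
s - 1*(-315) = 285 - 1*(-315) = 285 + 315 = 600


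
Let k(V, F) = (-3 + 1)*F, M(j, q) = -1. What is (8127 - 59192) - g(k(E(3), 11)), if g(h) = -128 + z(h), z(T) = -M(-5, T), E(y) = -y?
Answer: -50938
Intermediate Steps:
k(V, F) = -2*F
z(T) = 1 (z(T) = -1*(-1) = 1)
g(h) = -127 (g(h) = -128 + 1 = -127)
(8127 - 59192) - g(k(E(3), 11)) = (8127 - 59192) - 1*(-127) = -51065 + 127 = -50938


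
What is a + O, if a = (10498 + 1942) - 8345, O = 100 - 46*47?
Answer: 2033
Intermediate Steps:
O = -2062 (O = 100 - 2162 = -2062)
a = 4095 (a = 12440 - 8345 = 4095)
a + O = 4095 - 2062 = 2033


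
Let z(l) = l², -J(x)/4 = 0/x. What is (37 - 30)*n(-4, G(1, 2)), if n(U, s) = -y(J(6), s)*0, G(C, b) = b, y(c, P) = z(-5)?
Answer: 0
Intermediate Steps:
J(x) = 0 (J(x) = -0/x = -4*0 = 0)
y(c, P) = 25 (y(c, P) = (-5)² = 25)
n(U, s) = 0 (n(U, s) = -1*25*0 = -25*0 = 0)
(37 - 30)*n(-4, G(1, 2)) = (37 - 30)*0 = 7*0 = 0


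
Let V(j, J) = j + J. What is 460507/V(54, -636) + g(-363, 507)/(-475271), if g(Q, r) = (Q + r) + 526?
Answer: -218866012337/276607722 ≈ -791.25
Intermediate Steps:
g(Q, r) = 526 + Q + r
V(j, J) = J + j
460507/V(54, -636) + g(-363, 507)/(-475271) = 460507/(-636 + 54) + (526 - 363 + 507)/(-475271) = 460507/(-582) + 670*(-1/475271) = 460507*(-1/582) - 670/475271 = -460507/582 - 670/475271 = -218866012337/276607722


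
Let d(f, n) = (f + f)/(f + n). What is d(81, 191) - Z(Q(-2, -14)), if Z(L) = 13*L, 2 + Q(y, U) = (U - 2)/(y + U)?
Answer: 1849/136 ≈ 13.596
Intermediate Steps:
d(f, n) = 2*f/(f + n) (d(f, n) = (2*f)/(f + n) = 2*f/(f + n))
Q(y, U) = -2 + (-2 + U)/(U + y) (Q(y, U) = -2 + (U - 2)/(y + U) = -2 + (-2 + U)/(U + y))
d(81, 191) - Z(Q(-2, -14)) = 2*81/(81 + 191) - 13*(-2 - 1*(-14) - 2*(-2))/(-14 - 2) = 2*81/272 - 13*(-2 + 14 + 4)/(-16) = 2*81*(1/272) - 13*(-1/16*16) = 81/136 - 13*(-1) = 81/136 - 1*(-13) = 81/136 + 13 = 1849/136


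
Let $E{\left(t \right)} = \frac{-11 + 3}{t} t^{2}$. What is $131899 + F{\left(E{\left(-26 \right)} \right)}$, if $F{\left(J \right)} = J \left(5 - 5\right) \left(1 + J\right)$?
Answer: $131899$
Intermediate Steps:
$E{\left(t \right)} = - 8 t$ ($E{\left(t \right)} = - \frac{8}{t} t^{2} = - 8 t$)
$F{\left(J \right)} = 0$ ($F{\left(J \right)} = J 0 \left(1 + J\right) = 0 \left(1 + J\right) = 0$)
$131899 + F{\left(E{\left(-26 \right)} \right)} = 131899 + 0 = 131899$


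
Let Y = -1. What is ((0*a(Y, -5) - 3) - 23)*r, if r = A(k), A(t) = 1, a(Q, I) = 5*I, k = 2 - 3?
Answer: -26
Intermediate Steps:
k = -1
r = 1
((0*a(Y, -5) - 3) - 23)*r = ((0*(5*(-5)) - 3) - 23)*1 = ((0*(-25) - 3) - 23)*1 = ((0 - 3) - 23)*1 = (-3 - 23)*1 = -26*1 = -26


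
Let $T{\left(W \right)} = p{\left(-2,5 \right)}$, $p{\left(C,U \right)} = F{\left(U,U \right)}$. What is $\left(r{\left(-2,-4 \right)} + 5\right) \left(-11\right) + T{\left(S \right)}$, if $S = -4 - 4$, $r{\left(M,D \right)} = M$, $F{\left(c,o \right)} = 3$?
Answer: $-30$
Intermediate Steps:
$p{\left(C,U \right)} = 3$
$S = -8$
$T{\left(W \right)} = 3$
$\left(r{\left(-2,-4 \right)} + 5\right) \left(-11\right) + T{\left(S \right)} = \left(-2 + 5\right) \left(-11\right) + 3 = 3 \left(-11\right) + 3 = -33 + 3 = -30$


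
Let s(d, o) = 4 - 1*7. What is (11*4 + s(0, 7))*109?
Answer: 4469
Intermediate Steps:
s(d, o) = -3 (s(d, o) = 4 - 7 = -3)
(11*4 + s(0, 7))*109 = (11*4 - 3)*109 = (44 - 3)*109 = 41*109 = 4469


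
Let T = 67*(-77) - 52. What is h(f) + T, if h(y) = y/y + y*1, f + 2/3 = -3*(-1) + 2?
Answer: -15617/3 ≈ -5205.7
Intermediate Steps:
f = 13/3 (f = -⅔ + (-3*(-1) + 2) = -⅔ + (3 + 2) = -⅔ + 5 = 13/3 ≈ 4.3333)
T = -5211 (T = -5159 - 52 = -5211)
h(y) = 1 + y
h(f) + T = (1 + 13/3) - 5211 = 16/3 - 5211 = -15617/3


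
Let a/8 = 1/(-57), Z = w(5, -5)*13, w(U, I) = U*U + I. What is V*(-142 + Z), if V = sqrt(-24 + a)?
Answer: 472*I*sqrt(4902)/57 ≈ 579.77*I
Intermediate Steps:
w(U, I) = I + U**2 (w(U, I) = U**2 + I = I + U**2)
Z = 260 (Z = (-5 + 5**2)*13 = (-5 + 25)*13 = 20*13 = 260)
a = -8/57 (a = 8/(-57) = 8*(-1/57) = -8/57 ≈ -0.14035)
V = 4*I*sqrt(4902)/57 (V = sqrt(-24 - 8/57) = sqrt(-1376/57) = 4*I*sqrt(4902)/57 ≈ 4.9133*I)
V*(-142 + Z) = (4*I*sqrt(4902)/57)*(-142 + 260) = (4*I*sqrt(4902)/57)*118 = 472*I*sqrt(4902)/57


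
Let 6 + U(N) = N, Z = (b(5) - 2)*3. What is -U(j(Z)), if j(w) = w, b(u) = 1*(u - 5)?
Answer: 12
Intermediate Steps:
b(u) = -5 + u (b(u) = 1*(-5 + u) = -5 + u)
Z = -6 (Z = ((-5 + 5) - 2)*3 = (0 - 2)*3 = -2*3 = -6)
U(N) = -6 + N
-U(j(Z)) = -(-6 - 6) = -1*(-12) = 12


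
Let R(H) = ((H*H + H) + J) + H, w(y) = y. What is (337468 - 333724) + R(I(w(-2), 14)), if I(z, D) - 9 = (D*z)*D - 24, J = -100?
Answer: 168479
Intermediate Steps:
I(z, D) = -15 + z*D² (I(z, D) = 9 + ((D*z)*D - 24) = 9 + (z*D² - 24) = 9 + (-24 + z*D²) = -15 + z*D²)
R(H) = -100 + H² + 2*H (R(H) = ((H*H + H) - 100) + H = ((H² + H) - 100) + H = ((H + H²) - 100) + H = (-100 + H + H²) + H = -100 + H² + 2*H)
(337468 - 333724) + R(I(w(-2), 14)) = (337468 - 333724) + (-100 + (-15 - 2*14²)² + 2*(-15 - 2*14²)) = 3744 + (-100 + (-15 - 2*196)² + 2*(-15 - 2*196)) = 3744 + (-100 + (-15 - 392)² + 2*(-15 - 392)) = 3744 + (-100 + (-407)² + 2*(-407)) = 3744 + (-100 + 165649 - 814) = 3744 + 164735 = 168479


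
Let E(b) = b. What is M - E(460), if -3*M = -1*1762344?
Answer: 586988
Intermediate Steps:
M = 587448 (M = -(-1)*1762344/3 = -1/3*(-1762344) = 587448)
M - E(460) = 587448 - 1*460 = 587448 - 460 = 586988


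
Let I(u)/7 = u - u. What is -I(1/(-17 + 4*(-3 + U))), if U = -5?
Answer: 0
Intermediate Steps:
I(u) = 0 (I(u) = 7*(u - u) = 7*0 = 0)
-I(1/(-17 + 4*(-3 + U))) = -1*0 = 0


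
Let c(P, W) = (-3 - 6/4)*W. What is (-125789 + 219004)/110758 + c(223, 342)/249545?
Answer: 23090880613/27639105110 ≈ 0.83544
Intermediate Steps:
c(P, W) = -9*W/2 (c(P, W) = (-3 - 6*¼)*W = (-3 - 3/2)*W = -9*W/2)
(-125789 + 219004)/110758 + c(223, 342)/249545 = (-125789 + 219004)/110758 - 9/2*342/249545 = 93215*(1/110758) - 1539*1/249545 = 93215/110758 - 1539/249545 = 23090880613/27639105110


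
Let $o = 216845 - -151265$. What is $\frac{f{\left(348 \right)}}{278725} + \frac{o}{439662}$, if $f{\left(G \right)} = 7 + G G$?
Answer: $\frac{77924682116}{61272395475} \approx 1.2718$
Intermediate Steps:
$o = 368110$ ($o = 216845 + 151265 = 368110$)
$f{\left(G \right)} = 7 + G^{2}$
$\frac{f{\left(348 \right)}}{278725} + \frac{o}{439662} = \frac{7 + 348^{2}}{278725} + \frac{368110}{439662} = \left(7 + 121104\right) \frac{1}{278725} + 368110 \cdot \frac{1}{439662} = 121111 \cdot \frac{1}{278725} + \frac{184055}{219831} = \frac{121111}{278725} + \frac{184055}{219831} = \frac{77924682116}{61272395475}$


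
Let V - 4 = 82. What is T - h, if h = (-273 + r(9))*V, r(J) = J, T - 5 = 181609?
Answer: 204318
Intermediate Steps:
V = 86 (V = 4 + 82 = 86)
T = 181614 (T = 5 + 181609 = 181614)
h = -22704 (h = (-273 + 9)*86 = -264*86 = -22704)
T - h = 181614 - 1*(-22704) = 181614 + 22704 = 204318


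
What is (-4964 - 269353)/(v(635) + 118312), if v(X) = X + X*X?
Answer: -274317/522172 ≈ -0.52534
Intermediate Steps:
v(X) = X + X²
(-4964 - 269353)/(v(635) + 118312) = (-4964 - 269353)/(635*(1 + 635) + 118312) = -274317/(635*636 + 118312) = -274317/(403860 + 118312) = -274317/522172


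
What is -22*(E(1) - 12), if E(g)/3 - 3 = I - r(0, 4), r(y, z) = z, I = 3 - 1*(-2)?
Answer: 0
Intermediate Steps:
I = 5 (I = 3 + 2 = 5)
E(g) = 12 (E(g) = 9 + 3*(5 - 1*4) = 9 + 3*(5 - 4) = 9 + 3*1 = 9 + 3 = 12)
-22*(E(1) - 12) = -22*(12 - 12) = -22*0 = 0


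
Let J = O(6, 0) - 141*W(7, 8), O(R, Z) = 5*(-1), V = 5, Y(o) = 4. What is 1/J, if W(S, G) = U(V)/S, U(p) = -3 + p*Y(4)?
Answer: -7/2432 ≈ -0.0028783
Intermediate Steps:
U(p) = -3 + 4*p (U(p) = -3 + p*4 = -3 + 4*p)
O(R, Z) = -5
W(S, G) = 17/S (W(S, G) = (-3 + 4*5)/S = (-3 + 20)/S = 17/S)
J = -2432/7 (J = -5 - 2397/7 = -2432/7 ≈ -347.43)
1/J = 1/(-2432/7) = -7/2432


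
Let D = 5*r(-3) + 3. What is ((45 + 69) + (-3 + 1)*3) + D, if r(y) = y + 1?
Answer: 101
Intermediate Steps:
r(y) = 1 + y
D = -7 (D = 5*(1 - 3) + 3 = 5*(-2) + 3 = -10 + 3 = -7)
((45 + 69) + (-3 + 1)*3) + D = ((45 + 69) + (-3 + 1)*3) - 7 = (114 - 2*3) - 7 = (114 - 6) - 7 = 108 - 7 = 101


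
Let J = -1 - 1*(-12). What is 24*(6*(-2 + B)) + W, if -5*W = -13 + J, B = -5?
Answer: -5038/5 ≈ -1007.6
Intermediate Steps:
J = 11 (J = -1 + 12 = 11)
W = 2/5 (W = -(-13 + 11)/5 = -1/5*(-2) = 2/5 ≈ 0.40000)
24*(6*(-2 + B)) + W = 24*(6*(-2 - 5)) + 2/5 = 24*(6*(-7)) + 2/5 = 24*(-42) + 2/5 = -1008 + 2/5 = -5038/5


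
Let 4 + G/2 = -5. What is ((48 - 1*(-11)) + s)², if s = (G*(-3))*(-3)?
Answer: 10609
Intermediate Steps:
G = -18 (G = -8 + 2*(-5) = -8 - 10 = -18)
s = -162 (s = -18*(-3)*(-3) = 54*(-3) = -162)
((48 - 1*(-11)) + s)² = ((48 - 1*(-11)) - 162)² = ((48 + 11) - 162)² = (59 - 162)² = (-103)² = 10609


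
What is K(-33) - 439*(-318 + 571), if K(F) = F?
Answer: -111100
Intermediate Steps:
K(-33) - 439*(-318 + 571) = -33 - 439*(-318 + 571) = -33 - 439*253 = -33 - 111067 = -111100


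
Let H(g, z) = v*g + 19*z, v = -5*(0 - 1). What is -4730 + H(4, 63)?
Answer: -3513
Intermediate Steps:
v = 5 (v = -5*(-1) = 5)
H(g, z) = 5*g + 19*z
-4730 + H(4, 63) = -4730 + (5*4 + 19*63) = -4730 + (20 + 1197) = -4730 + 1217 = -3513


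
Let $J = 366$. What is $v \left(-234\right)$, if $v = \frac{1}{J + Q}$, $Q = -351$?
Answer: $- \frac{78}{5} \approx -15.6$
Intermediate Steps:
$v = \frac{1}{15}$ ($v = \frac{1}{366 - 351} = \frac{1}{15} \approx 0.066667$)
$v \left(-234\right) = \frac{1}{15} \left(-234\right) = - \frac{78}{5}$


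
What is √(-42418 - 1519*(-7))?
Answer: I*√31785 ≈ 178.28*I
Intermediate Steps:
√(-42418 - 1519*(-7)) = √(-42418 + 10633) = √(-31785) = I*√31785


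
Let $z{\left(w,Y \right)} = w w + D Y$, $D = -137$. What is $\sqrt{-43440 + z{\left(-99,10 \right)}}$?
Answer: $i \sqrt{35009} \approx 187.11 i$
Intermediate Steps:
$z{\left(w,Y \right)} = w^{2} - 137 Y$ ($z{\left(w,Y \right)} = w w - 137 Y = w^{2} - 137 Y$)
$\sqrt{-43440 + z{\left(-99,10 \right)}} = \sqrt{-43440 + \left(\left(-99\right)^{2} - 1370\right)} = \sqrt{-43440 + \left(9801 - 1370\right)} = \sqrt{-43440 + 8431} = \sqrt{-35009} = i \sqrt{35009}$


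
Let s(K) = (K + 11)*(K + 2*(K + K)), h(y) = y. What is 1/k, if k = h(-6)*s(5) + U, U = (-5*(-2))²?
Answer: -1/2300 ≈ -0.00043478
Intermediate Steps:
U = 100 (U = 10² = 100)
s(K) = 5*K*(11 + K) (s(K) = (11 + K)*(K + 2*(2*K)) = (11 + K)*(K + 4*K) = (11 + K)*(5*K) = 5*K*(11 + K))
k = -2300 (k = -30*5*(11 + 5) + 100 = -30*5*16 + 100 = -6*400 + 100 = -2400 + 100 = -2300)
1/k = 1/(-2300) = -1/2300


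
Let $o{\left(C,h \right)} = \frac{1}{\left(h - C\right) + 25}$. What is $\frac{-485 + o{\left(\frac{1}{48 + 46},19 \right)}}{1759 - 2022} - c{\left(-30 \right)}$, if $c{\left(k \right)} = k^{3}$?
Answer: $\frac{29364640381}{1087505} \approx 27002.0$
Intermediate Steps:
$o{\left(C,h \right)} = \frac{1}{25 + h - C}$
$\frac{-485 + o{\left(\frac{1}{48 + 46},19 \right)}}{1759 - 2022} - c{\left(-30 \right)} = \frac{-485 + \frac{1}{25 + 19 - \frac{1}{48 + 46}}}{1759 - 2022} - \left(-30\right)^{3} = \frac{-485 + \frac{1}{25 + 19 - \frac{1}{94}}}{-263} - -27000 = \left(-485 + \frac{1}{25 + 19 - \frac{1}{94}}\right) \left(- \frac{1}{263}\right) + 27000 = \left(-485 + \frac{1}{\frac{4135}{94}}\right) \left(- \frac{1}{263}\right) + 27000 = \left(-485 + \frac{94}{4135}\right) \left(- \frac{1}{263}\right) + 27000 = \left(- \frac{2005381}{4135}\right) \left(- \frac{1}{263}\right) + 27000 = \frac{2005381}{1087505} + 27000 = \frac{29364640381}{1087505}$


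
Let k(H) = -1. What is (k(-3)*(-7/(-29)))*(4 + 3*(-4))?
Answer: 56/29 ≈ 1.9310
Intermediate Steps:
(k(-3)*(-7/(-29)))*(4 + 3*(-4)) = (-(-7)/(-29))*(4 + 3*(-4)) = (-(-7)*(-1)/29)*(4 - 12) = -1*7/29*(-8) = -7/29*(-8) = 56/29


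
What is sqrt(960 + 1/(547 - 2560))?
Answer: sqrt(3890080227)/2013 ≈ 30.984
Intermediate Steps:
sqrt(960 + 1/(547 - 2560)) = sqrt(960 + 1/(-2013)) = sqrt(960 - 1/2013) = sqrt(1932479/2013) = sqrt(3890080227)/2013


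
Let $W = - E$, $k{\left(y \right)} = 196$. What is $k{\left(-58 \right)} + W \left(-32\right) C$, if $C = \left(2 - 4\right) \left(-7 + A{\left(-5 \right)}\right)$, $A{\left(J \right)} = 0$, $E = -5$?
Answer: $-2044$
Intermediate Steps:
$C = 14$ ($C = \left(2 - 4\right) \left(-7 + 0\right) = \left(-2\right) \left(-7\right) = 14$)
$W = 5$ ($W = \left(-1\right) \left(-5\right) = 5$)
$k{\left(-58 \right)} + W \left(-32\right) C = 196 + 5 \left(-32\right) 14 = 196 - 2240 = -2044$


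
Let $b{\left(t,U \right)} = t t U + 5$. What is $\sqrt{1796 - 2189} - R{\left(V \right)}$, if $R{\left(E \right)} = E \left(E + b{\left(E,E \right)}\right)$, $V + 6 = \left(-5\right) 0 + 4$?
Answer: $-10 + i \sqrt{393} \approx -10.0 + 19.824 i$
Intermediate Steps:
$V = -2$ ($V = -6 + \left(\left(-5\right) 0 + 4\right) = -6 + \left(0 + 4\right) = -6 + 4 = -2$)
$b{\left(t,U \right)} = 5 + U t^{2}$ ($b{\left(t,U \right)} = t^{2} U + 5 = U t^{2} + 5 = 5 + U t^{2}$)
$R{\left(E \right)} = E \left(5 + E + E^{3}\right)$ ($R{\left(E \right)} = E \left(E + \left(5 + E E^{2}\right)\right) = E \left(E + \left(5 + E^{3}\right)\right) = E \left(5 + E + E^{3}\right)$)
$\sqrt{1796 - 2189} - R{\left(V \right)} = \sqrt{1796 - 2189} - - 2 \left(5 - 2 + \left(-2\right)^{3}\right) = \sqrt{-393} - - 2 \left(5 - 2 - 8\right) = i \sqrt{393} - \left(-2\right) \left(-5\right) = i \sqrt{393} - 10 = -10 + i \sqrt{393}$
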